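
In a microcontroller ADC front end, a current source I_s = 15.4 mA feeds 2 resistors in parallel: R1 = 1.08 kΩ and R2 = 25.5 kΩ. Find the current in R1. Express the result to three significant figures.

With just two branches, the current splits inversely with resistance.
So I = 15.4 × 25.5/26.58 = 14.77 mA.

I ≈ 14.8 mA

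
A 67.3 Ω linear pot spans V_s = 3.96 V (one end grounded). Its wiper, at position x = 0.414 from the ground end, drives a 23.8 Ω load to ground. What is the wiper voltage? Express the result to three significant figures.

Split the track: R_lower = x·R_p = 27.86 Ω, R_upper = (1−x)·R_p = 39.44 Ω.
Lower segment in parallel with the load: 27.86 ‖ 23.8 = 12.84 Ω.
Loaded-divider output: V_out = 3.96 × 0.2455 = 0.9724 V.
(Unloaded: V_out = x·V_s = 1.64 V.)

V_out ≈ 0.972 V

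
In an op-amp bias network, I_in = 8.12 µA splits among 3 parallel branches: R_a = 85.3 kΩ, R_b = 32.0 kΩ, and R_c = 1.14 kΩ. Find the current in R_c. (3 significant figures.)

Conductances: ΣG = 1/85.3 + 1/32.0 + 1/1.14 = 0.9202 (1/kΩ).
By the current-divider rule, I = I_in · G_k/ΣG = 8.12 × 0.9533 = 7.741 µA.

I ≈ 7.74 µA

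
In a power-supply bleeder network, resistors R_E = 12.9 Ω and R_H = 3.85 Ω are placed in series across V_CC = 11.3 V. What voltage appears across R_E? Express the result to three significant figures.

Total series resistance ΣR = 12.9 + 3.85 = 16.75 Ω.
By the voltage-divider rule, V = 11.3 × 12.90/16.75 = 8.703 V.

V ≈ 8.70 V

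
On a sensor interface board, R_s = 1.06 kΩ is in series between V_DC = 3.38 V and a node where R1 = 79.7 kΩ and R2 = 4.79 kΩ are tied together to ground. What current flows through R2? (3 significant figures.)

I ≈ 0.572 mA

Equivalent of the parallel group: R_p = 4.518 kΩ.
V_A = 3.38 × 4.518/5.578 = 2.738 V.
Branch current I = V_A/R2 = 2.738/4.79 = 0.5716 mA.
(Check via current divider: I_total = 0.6059 mA; share G_k/ΣG = 0.9433 → same result.)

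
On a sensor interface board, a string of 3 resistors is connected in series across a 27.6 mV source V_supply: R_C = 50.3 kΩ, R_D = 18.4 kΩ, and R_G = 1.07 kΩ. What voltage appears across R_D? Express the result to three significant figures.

V ≈ 7.28 mV

Total series resistance ΣR = 50.3 + 18.4 + 1.07 = 69.77 kΩ.
Voltage divider: V = V_supply · (18.40 / 69.77) = 27.6 × 0.2637 = 7.279 mV.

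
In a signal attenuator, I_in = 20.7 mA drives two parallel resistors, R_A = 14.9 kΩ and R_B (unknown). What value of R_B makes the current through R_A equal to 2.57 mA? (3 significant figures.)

In a two-way split, I_A/I_in = R_B/(R_A + R_B).
With f = 0.1242, R_B = R_A · f/(1−f) = 14.9 × 0.1418 = 2.112 kΩ.

R_B ≈ 2.11 kΩ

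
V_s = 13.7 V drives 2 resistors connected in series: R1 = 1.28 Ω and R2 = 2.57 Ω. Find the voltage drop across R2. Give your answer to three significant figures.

Series total: ΣR = 1.28 + 2.57 = 3.850 Ω.
Voltage divider: V = V_s · (2.570 / 3.850) = 13.7 × 0.6675 = 9.145 V.

V ≈ 9.15 V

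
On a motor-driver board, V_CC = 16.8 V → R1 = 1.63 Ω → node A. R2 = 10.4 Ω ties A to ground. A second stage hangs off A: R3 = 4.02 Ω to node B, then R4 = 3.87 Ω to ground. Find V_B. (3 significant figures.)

Looking into the second stage from A: R3 + R4 = 7.890 Ω appears in parallel with R2.
Effective lower resistance at A: R2 ‖ 7.890 = 4.486 Ω.
First divider: V_A = V_CC · 4.486/(1.63 + 4.486) = 12.32 V.
Stage 2 is unloaded, so V_B = V_A · R4/(R3+R4) = 12.32 × 3.87/7.890 = 6.044 V.

V_B ≈ 6.04 V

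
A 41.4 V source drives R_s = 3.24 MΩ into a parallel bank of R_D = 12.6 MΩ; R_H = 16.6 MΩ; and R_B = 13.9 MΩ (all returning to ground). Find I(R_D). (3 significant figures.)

I ≈ 1.95 µA

Combine the parallel branches: R_p = (1/12.6 + 1/16.6 + 1/13.9)⁻¹ = 4.727 MΩ.
Node voltage V_A = V_in · R_p/(R_s + R_p) = 41.4 × 0.5933 = 24.56 V.
Branch current I = V_A/R_D = 24.56/12.6 = 1.949 µA.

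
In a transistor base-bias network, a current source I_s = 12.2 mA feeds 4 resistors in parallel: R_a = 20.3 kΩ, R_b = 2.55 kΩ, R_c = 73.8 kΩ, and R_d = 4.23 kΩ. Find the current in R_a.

I ≈ 0.869 mA

ΣG = 1/20.3 + 1/2.55 + 1/73.8 + 1/4.23 = 0.6914.
R_a takes the fraction G_k/ΣG = 0.04926/0.6914 = 0.07125, so I = 12.2 × 0.07125 = 0.8693 mA.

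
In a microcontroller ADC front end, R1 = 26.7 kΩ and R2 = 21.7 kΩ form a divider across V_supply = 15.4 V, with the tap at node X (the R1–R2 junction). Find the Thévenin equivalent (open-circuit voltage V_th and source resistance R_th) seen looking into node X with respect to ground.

V_th ≈ 6.90 V, R_th ≈ 12.0 kΩ

With X open, the divider is unloaded: V_th = 15.4 × 21.7/48.40 = 6.905 V.
Looking into X with the source shorted: R_th = R1·R2/(R1+R2) = 26.70 × 21.7/48.40 = 11.97 kΩ.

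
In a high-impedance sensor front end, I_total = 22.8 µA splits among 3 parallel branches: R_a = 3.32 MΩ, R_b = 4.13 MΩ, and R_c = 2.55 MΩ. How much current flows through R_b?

ΣG = 1/3.32 + 1/4.13 + 1/2.55 = 0.9355.
By the current-divider rule, I = I_total · G_k/ΣG = 22.8 × 0.2588 = 5.901 µA.

I ≈ 5.90 µA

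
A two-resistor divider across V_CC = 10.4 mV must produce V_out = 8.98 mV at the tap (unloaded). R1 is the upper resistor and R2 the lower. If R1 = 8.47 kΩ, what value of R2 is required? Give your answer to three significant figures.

Required fraction k = V_out/V_CC = 0.8635.
R2 = R1 · 0.8635/(1 − 0.8635) = 53.56 kΩ.

R2 ≈ 53.6 kΩ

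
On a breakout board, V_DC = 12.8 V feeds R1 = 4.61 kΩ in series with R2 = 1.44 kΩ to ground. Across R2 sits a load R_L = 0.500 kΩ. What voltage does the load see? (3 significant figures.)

V_out ≈ 0.954 V

First combine the lower leg with the load: R2 ‖ R_L = 0.3711 kΩ.
Voltage divider with the loaded lower leg: V_out = 12.8 × 0.3711/(4.61 + 0.3711) = 12.8 × 0.07451 = 0.9537 V.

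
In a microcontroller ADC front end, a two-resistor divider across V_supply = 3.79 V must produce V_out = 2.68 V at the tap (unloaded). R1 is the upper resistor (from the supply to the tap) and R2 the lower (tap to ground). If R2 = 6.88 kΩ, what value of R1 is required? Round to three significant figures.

V_out/V_supply = R2/(R1+R2) = 0.7071.
Rearranging, R1 = R2·(1−k)/k = 6.88 × 0.4142 = 2.850 kΩ.

R1 ≈ 2.85 kΩ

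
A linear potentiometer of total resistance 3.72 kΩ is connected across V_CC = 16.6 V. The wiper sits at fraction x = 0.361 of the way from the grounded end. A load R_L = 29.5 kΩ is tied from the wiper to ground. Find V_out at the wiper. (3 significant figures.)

Split the track: R_lower = x·R_p = 1.343 kΩ, R_upper = (1−x)·R_p = 2.377 kΩ.
Lower segment in parallel with the load: 1.343 ‖ 29.5 = 1.284 kΩ.
Then V_out = V_CC · 1.284/(2.377 + 1.284) = 5.823 V.
(Unloaded: V_out = x·V_CC = 5.99 V.)

V_out ≈ 5.82 V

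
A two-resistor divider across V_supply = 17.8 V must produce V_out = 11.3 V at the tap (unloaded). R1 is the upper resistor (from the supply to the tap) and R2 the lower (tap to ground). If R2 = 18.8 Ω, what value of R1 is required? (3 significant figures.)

The divider ratio is R2/(R1+R2) = 11.3/17.8 = 0.6348.
Rearranging, R1 = R2·(1−k)/k = 18.8 × 0.5752 = 10.81 Ω.

R1 ≈ 10.8 Ω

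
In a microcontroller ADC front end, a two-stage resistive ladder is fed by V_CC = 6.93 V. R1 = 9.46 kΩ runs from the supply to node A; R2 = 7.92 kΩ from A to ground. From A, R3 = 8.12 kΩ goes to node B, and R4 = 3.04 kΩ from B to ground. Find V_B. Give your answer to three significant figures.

Looking into the second stage from A: R3 + R4 = 11.16 kΩ appears in parallel with R2.
Effective lower resistance at A: R2 ‖ 11.16 = 4.632 kΩ.
First divider: V_A = V_CC · 4.632/(9.46 + 4.632) = 2.278 V.
V_B = V_A × 0.2724 = 0.6205 V.

V_B ≈ 0.621 V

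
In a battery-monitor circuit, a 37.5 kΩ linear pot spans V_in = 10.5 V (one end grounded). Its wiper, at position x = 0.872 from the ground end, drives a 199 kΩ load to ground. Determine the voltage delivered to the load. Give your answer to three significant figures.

Lower segment x·R_p = 32.70 kΩ; upper segment (1−x)·R_p = 4.800 kΩ.
(x·R_p) ‖ R_L = 28.09 kΩ.
Then V_out = V_in · 28.09/(4.800 + 28.09) = 8.967 V.

V_out ≈ 8.97 V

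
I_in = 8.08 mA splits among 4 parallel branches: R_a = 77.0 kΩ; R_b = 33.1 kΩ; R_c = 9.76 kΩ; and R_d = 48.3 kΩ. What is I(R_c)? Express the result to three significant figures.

Conductances: ΣG = 1/77.0 + 1/33.1 + 1/9.76 + 1/48.3 = 0.1664 (1/kΩ).
R_c takes the fraction G_k/ΣG = 0.1025/0.1664 = 0.6159, so I = 8.08 × 0.6159 = 4.976 mA.

I ≈ 4.98 mA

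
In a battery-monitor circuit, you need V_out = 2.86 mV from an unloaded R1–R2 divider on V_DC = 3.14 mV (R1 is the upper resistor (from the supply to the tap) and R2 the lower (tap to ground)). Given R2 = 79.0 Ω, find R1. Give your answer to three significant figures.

The divider ratio is R2/(R1+R2) = 2.86/3.14 = 0.9108.
So R1 = R2 · (V_DC/V_out − 1) = 79.0 × (3.14/2.86 − 1) = 79.0 × 0.09790 = 7.734 Ω.

R1 ≈ 7.73 Ω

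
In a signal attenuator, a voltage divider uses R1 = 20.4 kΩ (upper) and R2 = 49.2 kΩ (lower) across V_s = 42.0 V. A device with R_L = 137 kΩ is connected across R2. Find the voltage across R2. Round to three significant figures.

V_out ≈ 26.9 V

First combine the lower leg with the load: R2 ‖ R_L = 36.20 kΩ.
Voltage divider with the loaded lower leg: V_out = 42.0 × 36.20/(20.4 + 36.20) = 42.0 × 0.6396 = 26.86 V.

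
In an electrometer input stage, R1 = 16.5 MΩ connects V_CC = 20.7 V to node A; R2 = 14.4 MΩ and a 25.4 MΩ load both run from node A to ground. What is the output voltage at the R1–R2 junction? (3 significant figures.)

V_out ≈ 7.40 V

First combine the lower leg with the load: R2 ‖ R_L = 9.190 MΩ.
Then V_out = V_CC · R2'/(R1 + R2') = 20.7 × 9.190/25.69 = 7.405 V.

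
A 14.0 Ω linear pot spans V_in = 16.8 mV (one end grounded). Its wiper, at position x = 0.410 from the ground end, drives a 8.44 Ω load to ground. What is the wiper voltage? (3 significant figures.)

Lower segment x·R_p = 5.740 Ω; upper segment (1−x)·R_p = 8.260 Ω.
(x·R_p) ‖ R_L = 3.416 Ω.
Then V_out = V_in · 3.416/(8.260 + 3.416) = 4.916 mV.

V_out ≈ 4.92 mV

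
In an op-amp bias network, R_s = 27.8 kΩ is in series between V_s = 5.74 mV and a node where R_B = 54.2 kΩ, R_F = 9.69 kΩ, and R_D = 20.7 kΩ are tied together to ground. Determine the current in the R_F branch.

I ≈ 0.103 µA

Combine the parallel branches: R_p = (1/54.2 + 1/9.69 + 1/20.7)⁻¹ = 5.884 kΩ.
V_A by voltage divider: V_A = 5.74 × 5.884/(27.8 + 5.884) = 1.003 mV.
I(R_F) = V_A / R_F = 1.003/9.69 = 0.1035 µA.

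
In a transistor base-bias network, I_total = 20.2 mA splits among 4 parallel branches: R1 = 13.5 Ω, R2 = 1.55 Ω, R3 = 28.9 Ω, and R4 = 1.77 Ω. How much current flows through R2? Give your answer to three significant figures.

ΣG = 1/13.5 + 1/1.55 + 1/28.9 + 1/1.77 = 1.319.
By the current-divider rule, I = I_total · G_k/ΣG = 20.2 × 0.4892 = 9.882 mA.

I ≈ 9.88 mA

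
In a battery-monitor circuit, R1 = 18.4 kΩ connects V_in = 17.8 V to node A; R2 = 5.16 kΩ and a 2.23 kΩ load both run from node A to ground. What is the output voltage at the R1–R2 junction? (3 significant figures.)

V_out ≈ 1.39 V

The load sits in parallel with R2, giving an effective lower resistance R2' = R2·R_L/(R2+R_L) = 1.557 kΩ.
Then V_out = V_in · R2'/(R1 + R2') = 17.8 × 1.557/19.96 = 1.389 V.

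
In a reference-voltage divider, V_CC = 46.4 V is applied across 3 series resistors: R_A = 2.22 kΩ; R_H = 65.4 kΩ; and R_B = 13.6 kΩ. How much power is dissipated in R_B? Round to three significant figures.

The common current is I = 46.4/81.22 = 0.5713 mA.
V(R_B) = I·R = 7.770 V; P = V·I = 7.770 × 0.5713 = 4.439 mW.

P ≈ 4.44 mW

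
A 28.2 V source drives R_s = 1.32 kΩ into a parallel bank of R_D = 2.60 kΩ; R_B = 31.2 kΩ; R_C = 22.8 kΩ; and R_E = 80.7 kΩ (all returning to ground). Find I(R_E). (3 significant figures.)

I ≈ 0.215 mA

Combine the parallel branches: R_p = (1/2.60 + 1/31.2 + 1/22.8 + 1/80.7)⁻¹ = 2.115 kΩ.
V_A = 28.2 × 2.115/3.435 = 17.36 V.
I(R_E) = V_A / R_E = 17.36/80.7 = 0.2151 mA.
(Equivalently: I_total = 8.211 mA, then current-divider fraction G_k/ΣG = 0.02620.)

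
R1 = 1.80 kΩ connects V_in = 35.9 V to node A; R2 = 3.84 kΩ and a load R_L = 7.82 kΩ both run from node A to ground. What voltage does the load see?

V_out ≈ 21.1 V

R2 ‖ R_L = (3.84 × 7.82)/(3.84 + 7.82) = 2.575 kΩ.
Now apply the divider: V_out = 35.9 × 0.5886 = 21.13 V.
(Unloaded it would be 24.4 V; the load pulls it down.)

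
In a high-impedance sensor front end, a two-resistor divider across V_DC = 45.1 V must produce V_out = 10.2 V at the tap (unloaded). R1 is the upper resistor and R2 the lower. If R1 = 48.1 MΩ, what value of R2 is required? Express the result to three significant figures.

R2 ≈ 14.1 MΩ

Required fraction k = V_out/V_DC = 0.2262.
Rearranging, R2 = R1·k/(1−k) = 48.1 × 0.2923 = 14.06 MΩ.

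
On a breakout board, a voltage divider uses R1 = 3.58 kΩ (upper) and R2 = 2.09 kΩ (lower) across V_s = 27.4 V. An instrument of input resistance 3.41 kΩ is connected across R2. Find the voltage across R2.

R2 ‖ R_L = (2.09 × 3.41)/(2.09 + 3.41) = 1.296 kΩ.
Now apply the divider: V_out = 27.4 × 0.2658 = 7.282 V.

V_out ≈ 7.28 V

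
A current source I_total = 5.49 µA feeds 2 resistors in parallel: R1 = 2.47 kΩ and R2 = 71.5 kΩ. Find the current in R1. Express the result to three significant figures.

For two parallel branches, I_k = I_total · (other R)/(sum of R).
I(R1) = 5.49 × 71.5/(2.47 + 71.5) = 5.49 × 0.9666 = 5.307 µA.

I ≈ 5.31 µA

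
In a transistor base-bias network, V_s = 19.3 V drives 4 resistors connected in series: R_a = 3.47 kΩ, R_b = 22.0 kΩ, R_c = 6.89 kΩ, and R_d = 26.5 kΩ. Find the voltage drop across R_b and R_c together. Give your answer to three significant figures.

V ≈ 9.47 V

Total series resistance ΣR = 3.47 + 22.0 + 6.89 + 26.5 = 58.86 kΩ.
R_{R_b..R_c} = 22.0 + 6.89 = 28.89 kΩ.
Voltage divider: V = V_s · (28.89 / 58.86) = 19.3 × 0.4908 = 9.473 V.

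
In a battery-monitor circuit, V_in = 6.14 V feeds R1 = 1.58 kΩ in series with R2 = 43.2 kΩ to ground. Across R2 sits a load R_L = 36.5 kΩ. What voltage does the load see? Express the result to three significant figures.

V_out ≈ 5.69 V

The load sits in parallel with R2, giving an effective lower resistance R2' = R2·R_L/(R2+R_L) = 19.78 kΩ.
Now apply the divider: V_out = 6.14 × 0.9260 = 5.686 V.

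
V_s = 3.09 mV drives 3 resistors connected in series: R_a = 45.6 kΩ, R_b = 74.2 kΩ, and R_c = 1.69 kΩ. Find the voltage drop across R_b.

Total series resistance ΣR = 45.6 + 74.2 + 1.69 = 121.5 kΩ.
By the voltage-divider rule, V = 3.09 × 74.20/121.5 = 1.887 mV.

V ≈ 1.89 mV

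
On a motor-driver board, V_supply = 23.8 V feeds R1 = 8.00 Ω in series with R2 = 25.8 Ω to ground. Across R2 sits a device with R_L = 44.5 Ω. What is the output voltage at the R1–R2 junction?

First combine the lower leg with the load: R2 ‖ R_L = 16.33 Ω.
Then V_out = V_supply · R2'/(R1 + R2') = 23.8 × 16.33/24.33 = 15.97 V.

V_out ≈ 16.0 V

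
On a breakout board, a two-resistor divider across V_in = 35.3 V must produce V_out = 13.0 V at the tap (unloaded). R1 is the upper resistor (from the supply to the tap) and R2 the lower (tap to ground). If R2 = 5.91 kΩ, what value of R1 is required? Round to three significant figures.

Required fraction k = V_out/V_in = 0.3683.
R1 = R2·(1/k − 1) = 5.91 × 1.715 = 10.14 kΩ.

R1 ≈ 10.1 kΩ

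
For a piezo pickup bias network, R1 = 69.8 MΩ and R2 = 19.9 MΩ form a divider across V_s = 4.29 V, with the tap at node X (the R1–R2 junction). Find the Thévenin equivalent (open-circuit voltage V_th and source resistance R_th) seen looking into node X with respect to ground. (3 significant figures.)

Open-circuit (no load on X): V_th = V_s · R2/(R1 + R2) = 4.29 × 19.9/(69.80 + 19.9) = 0.9517 V.
With V_s suppressed (replaced by a short), R_th = R1 ‖ R2 = (69.80 × 19.9)/(69.80 + 19.9) = 15.49 MΩ.

V_th ≈ 0.952 V, R_th ≈ 15.5 MΩ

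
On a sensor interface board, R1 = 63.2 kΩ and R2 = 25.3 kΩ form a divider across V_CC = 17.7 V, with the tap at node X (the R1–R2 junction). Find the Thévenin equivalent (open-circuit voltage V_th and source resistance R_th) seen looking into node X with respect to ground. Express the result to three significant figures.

V_th is the unloaded tap voltage: V_CC · R2/(R1+R2) = 17.7 × 0.2859 = 5.060 V.
Zeroing V_CC shorts the top of R1 to ground, so R_th = R1 ‖ R2 = 18.07 kΩ.

V_th ≈ 5.06 V, R_th ≈ 18.1 kΩ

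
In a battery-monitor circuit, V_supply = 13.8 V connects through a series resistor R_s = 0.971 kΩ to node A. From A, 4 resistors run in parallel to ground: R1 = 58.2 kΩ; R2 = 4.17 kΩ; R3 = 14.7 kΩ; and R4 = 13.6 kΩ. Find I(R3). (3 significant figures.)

I ≈ 0.677 mA

Equivalent of the parallel group: R_p = 2.509 kΩ.
V_A by voltage divider: V_A = 13.8 × 2.509/(0.971 + 2.509) = 9.950 V.
I(R3) = V_A / R3 = 9.950/14.7 = 0.6768 mA.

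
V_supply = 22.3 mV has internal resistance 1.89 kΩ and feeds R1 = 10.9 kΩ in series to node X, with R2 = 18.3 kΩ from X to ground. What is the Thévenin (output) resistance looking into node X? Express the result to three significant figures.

R1' = 1.89 + 10.9 = 12.79 kΩ (source resistance + R1).
With V_supply suppressed (replaced by a short), R_th = R1' ‖ R2 = (12.79 × 18.3)/(12.79 + 18.3) = 7.528 kΩ.

R_th ≈ 7.53 kΩ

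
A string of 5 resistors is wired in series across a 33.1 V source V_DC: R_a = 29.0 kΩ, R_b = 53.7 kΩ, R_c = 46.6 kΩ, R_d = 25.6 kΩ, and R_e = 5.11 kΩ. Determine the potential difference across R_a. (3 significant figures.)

ΣR = 29.0 + 53.7 + 46.6 + 25.6 + 5.11 = 160.0 kΩ.
V = V_DC · R/ΣR = 33.1 × 0.1812 = 5.999 V.

V ≈ 6.00 V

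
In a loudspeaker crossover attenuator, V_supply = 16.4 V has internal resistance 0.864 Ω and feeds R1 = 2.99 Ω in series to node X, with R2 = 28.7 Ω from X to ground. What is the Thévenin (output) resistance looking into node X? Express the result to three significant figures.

R1' = 0.864 + 2.99 = 3.854 Ω (source resistance + R1).
Looking into X with the source shorted: R_th = R1'·R2/(R1'+R2) = 3.854 × 28.7/32.55 = 3.398 Ω.

R_th ≈ 3.40 Ω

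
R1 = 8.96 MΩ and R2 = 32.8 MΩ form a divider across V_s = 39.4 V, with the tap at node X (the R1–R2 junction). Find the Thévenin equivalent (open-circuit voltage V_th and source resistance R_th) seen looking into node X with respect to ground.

Open-circuit (no load on X): V_th = V_s · R2/(R1 + R2) = 39.4 × 32.8/(8.960 + 32.8) = 30.95 V.
Zeroing V_s shorts the top of R1 to ground, so R_th = R1 ‖ R2 = 7.038 MΩ.

V_th ≈ 30.9 V, R_th ≈ 7.04 MΩ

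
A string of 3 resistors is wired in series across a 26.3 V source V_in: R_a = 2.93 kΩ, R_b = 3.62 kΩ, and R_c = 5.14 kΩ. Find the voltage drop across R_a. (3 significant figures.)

V ≈ 6.59 V

ΣR = 2.93 + 3.62 + 5.14 = 11.69 kΩ.
Voltage divider: V = V_in · (2.930 / 11.69) = 26.3 × 0.2506 = 6.592 V.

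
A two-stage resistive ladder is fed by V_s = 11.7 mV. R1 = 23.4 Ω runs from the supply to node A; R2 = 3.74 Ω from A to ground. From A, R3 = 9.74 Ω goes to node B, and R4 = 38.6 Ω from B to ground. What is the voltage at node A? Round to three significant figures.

V_A ≈ 1.51 mV

The second stage (R3 + R4 = 48.34 Ω) loads node A in parallel with R2.
Effective lower resistance at A: R2 ‖ 48.34 = 3.471 Ω.
First divider: V_A = V_s · 3.471/(23.4 + 3.471) = 1.511 mV.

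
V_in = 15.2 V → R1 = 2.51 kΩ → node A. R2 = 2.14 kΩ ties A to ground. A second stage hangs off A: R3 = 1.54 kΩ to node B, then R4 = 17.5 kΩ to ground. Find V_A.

Looking into the second stage from A: R3 + R4 = 19.04 kΩ appears in parallel with R2.
Effective lower resistance at A: R2 ‖ 19.04 = 1.924 kΩ.
First divider: V_A = V_in · 1.924/(2.51 + 1.924) = 6.595 V.

V_A ≈ 6.60 V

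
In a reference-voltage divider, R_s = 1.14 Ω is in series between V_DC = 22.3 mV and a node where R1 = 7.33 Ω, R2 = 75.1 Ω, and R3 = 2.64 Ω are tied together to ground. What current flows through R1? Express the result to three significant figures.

Equivalent of the parallel group: R_p = 1.892 Ω.
V_A = 22.3 × 1.892/3.032 = 13.92 mV.
Branch current I = V_A/R1 = 13.92/7.33 = 1.898 mA.

I ≈ 1.90 mA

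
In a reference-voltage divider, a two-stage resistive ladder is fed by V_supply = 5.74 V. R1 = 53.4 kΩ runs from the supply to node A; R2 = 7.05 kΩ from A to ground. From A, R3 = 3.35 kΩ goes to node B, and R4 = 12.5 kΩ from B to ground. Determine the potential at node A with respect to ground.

The second stage (R3 + R4 = 15.85 kΩ) loads node A in parallel with R2.
R2 ‖ (R3+R4) = 4.880 kΩ.
First divider: V_A = V_supply · 4.880/(53.4 + 4.880) = 0.4806 V.

V_A ≈ 0.481 V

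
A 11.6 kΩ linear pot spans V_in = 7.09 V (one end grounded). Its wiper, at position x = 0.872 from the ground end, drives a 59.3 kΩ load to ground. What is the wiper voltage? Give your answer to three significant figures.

V_out ≈ 6.05 V

Lower segment x·R_p = 10.12 kΩ; upper segment (1−x)·R_p = 1.485 kΩ.
R_L loads the lower segment: effective lower R = 8.641 kΩ.
Loaded-divider output: V_out = 7.09 × 0.8534 = 6.050 V.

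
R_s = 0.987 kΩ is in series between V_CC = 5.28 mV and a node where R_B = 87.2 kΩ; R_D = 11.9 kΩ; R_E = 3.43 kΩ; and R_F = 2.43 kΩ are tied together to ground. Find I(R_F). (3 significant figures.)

Equivalent of the parallel group: R_p = 1.252 kΩ.
Node voltage V_A = V_CC · R_p/(R_s + R_p) = 5.28 × 0.5592 = 2.953 mV.
Branch current I = V_A/R_F = 2.953/2.43 = 1.215 µA.

I ≈ 1.22 µA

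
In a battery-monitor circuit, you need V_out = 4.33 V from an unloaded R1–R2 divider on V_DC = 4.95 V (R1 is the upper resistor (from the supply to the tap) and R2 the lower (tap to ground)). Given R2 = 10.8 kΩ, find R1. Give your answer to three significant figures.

R1 ≈ 1.55 kΩ

Required fraction k = V_out/V_DC = 0.8747.
R1 = R2·(1/k − 1) = 10.8 × 0.1432 = 1.546 kΩ.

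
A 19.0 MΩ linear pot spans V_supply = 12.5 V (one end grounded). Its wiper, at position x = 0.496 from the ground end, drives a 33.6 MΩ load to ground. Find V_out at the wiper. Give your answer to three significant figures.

V_out ≈ 5.43 V

The pot divides into 9.576 MΩ above the wiper and 9.424 MΩ below.
R_L loads the lower segment: effective lower R = 7.360 MΩ.
V_out = 12.5 × 7.360/(9.576 + 7.360) = 5.432 V.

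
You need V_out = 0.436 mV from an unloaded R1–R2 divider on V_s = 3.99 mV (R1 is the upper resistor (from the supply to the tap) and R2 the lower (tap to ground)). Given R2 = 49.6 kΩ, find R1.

The divider ratio is R2/(R1+R2) = 0.436/3.99 = 0.1093.
So R1 = R2 · (V_s/V_out − 1) = 49.6 × (3.99/0.436 − 1) = 49.6 × 8.151 = 404.3 kΩ.

R1 ≈ 404 kΩ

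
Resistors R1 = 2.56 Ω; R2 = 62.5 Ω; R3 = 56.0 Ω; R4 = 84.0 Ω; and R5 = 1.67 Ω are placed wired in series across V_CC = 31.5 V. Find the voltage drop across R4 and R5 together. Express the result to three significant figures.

Total series resistance ΣR = 2.56 + 62.5 + 56.0 + 84.0 + 1.67 = 206.7 Ω.
R_{R4..R5} = 84.0 + 1.67 = 85.67 Ω.
By the voltage-divider rule, V = 31.5 × 85.67/206.7 = 13.05 V.

V ≈ 13.1 V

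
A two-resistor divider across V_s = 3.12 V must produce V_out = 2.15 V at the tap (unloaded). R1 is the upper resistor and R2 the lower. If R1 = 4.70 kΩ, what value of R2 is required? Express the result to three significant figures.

The divider ratio is R2/(R1+R2) = 2.15/3.12 = 0.6891.
Rearranging, R2 = R1·k/(1−k) = 4.70 × 2.216 = 10.42 kΩ.

R2 ≈ 10.4 kΩ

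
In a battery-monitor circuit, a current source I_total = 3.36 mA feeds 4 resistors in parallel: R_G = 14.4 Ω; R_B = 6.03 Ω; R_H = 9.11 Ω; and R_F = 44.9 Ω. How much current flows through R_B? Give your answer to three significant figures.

Total conductance ΣG = 1/14.4 + 1/6.03 + 1/9.11 + 1/44.9 = 0.3673 (units of 1/Ω).
By the current-divider rule, I = I_total · G_k/ΣG = 3.36 × 0.4515 = 1.517 mA.

I ≈ 1.52 mA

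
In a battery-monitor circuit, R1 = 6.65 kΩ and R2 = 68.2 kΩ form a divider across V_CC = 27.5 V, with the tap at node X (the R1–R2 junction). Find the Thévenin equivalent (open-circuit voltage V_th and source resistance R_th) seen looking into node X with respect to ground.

V_th ≈ 25.1 V, R_th ≈ 6.06 kΩ

V_th is the unloaded tap voltage: V_CC · R2/(R1+R2) = 27.5 × 0.9112 = 25.06 V.
With V_CC suppressed (replaced by a short), R_th = R1 ‖ R2 = (6.650 × 68.2)/(6.650 + 68.2) = 6.059 kΩ.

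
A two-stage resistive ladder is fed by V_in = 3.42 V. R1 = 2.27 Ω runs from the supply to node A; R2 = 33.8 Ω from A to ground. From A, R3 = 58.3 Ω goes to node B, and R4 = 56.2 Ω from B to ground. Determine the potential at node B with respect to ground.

Looking into the second stage from A: R3 + R4 = 114.5 Ω appears in parallel with R2.
R2 ‖ (R3+R4) = 26.10 Ω.
First divider: V_A = V_in · 26.10/(2.27 + 26.10) = 3.146 V.
V_B = V_A × 0.4908 = 1.544 V.

V_B ≈ 1.54 V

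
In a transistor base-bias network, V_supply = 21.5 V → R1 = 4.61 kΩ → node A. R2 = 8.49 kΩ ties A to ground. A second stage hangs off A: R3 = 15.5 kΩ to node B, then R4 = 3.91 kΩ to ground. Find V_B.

Looking into the second stage from A: R3 + R4 = 19.41 kΩ appears in parallel with R2.
R2 ‖ (R3+R4) = 5.906 kΩ.
So V_A = 21.5 × 0.5616 = 12.08 V.
V_B = V_A × 0.2014 = 2.432 V.

V_B ≈ 2.43 V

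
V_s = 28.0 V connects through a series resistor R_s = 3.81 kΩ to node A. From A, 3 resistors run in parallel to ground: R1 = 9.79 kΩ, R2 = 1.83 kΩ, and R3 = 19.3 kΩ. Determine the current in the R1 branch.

I ≈ 0.780 mA

Parallel bank: R_p = 1/(1/9.79 + 1/1.83 + 1/19.3) = 1.428 kΩ.
V_A by voltage divider: V_A = 28.0 × 1.428/(3.81 + 1.428) = 7.632 V.
I(R1) = V_A / R1 = 7.632/9.79 = 0.7796 mA.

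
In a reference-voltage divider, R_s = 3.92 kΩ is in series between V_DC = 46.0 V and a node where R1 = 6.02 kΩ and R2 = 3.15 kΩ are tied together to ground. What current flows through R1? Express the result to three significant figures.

Combine the parallel branches: R_p = (1/6.02 + 1/3.15)⁻¹ = 2.068 kΩ.
V_A by voltage divider: V_A = 46.0 × 2.068/(3.92 + 2.068) = 15.89 V.
I(R1) = V_A / R1 = 15.89/6.02 = 2.639 mA.

I ≈ 2.64 mA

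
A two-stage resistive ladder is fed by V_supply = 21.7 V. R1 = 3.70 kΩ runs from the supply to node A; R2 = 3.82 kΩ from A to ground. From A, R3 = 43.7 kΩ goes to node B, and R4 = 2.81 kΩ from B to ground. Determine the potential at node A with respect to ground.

Node A sees R2 in parallel with the series input of stage 2, R3 + R4 = 46.51 kΩ.
Effective lower resistance at A: R2 ‖ 46.51 = 3.530 kΩ.
First divider: V_A = V_supply · 3.530/(3.70 + 3.530) = 10.59 V.

V_A ≈ 10.6 V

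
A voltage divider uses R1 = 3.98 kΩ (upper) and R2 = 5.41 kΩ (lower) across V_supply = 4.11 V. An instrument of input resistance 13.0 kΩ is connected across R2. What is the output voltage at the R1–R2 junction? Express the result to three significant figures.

The load sits in parallel with R2, giving an effective lower resistance R2' = R2·R_L/(R2+R_L) = 3.820 kΩ.
Then V_out = V_supply · R2'/(R1 + R2') = 4.11 × 3.820/7.800 = 2.013 V.
(Unloaded it would be 2.37 V; the load pulls it down.)

V_out ≈ 2.01 V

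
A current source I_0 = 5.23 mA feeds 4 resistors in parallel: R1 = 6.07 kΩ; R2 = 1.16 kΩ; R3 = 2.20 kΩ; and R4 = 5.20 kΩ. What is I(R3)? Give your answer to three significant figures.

I ≈ 1.42 mA

ΣG = 1/6.07 + 1/1.16 + 1/2.20 + 1/5.20 = 1.674.
Current divider: I(R3) = I_0 · G_k/ΣG = 5.23 × (0.4545/1.674) = 5.23 × 0.2716 = 1.420 mA.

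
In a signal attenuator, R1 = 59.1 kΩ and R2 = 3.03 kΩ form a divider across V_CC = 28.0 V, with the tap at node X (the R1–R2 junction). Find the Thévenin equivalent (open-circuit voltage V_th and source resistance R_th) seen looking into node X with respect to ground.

V_th ≈ 1.37 V, R_th ≈ 2.88 kΩ

Open-circuit (no load on X): V_th = V_CC · R2/(R1 + R2) = 28.0 × 3.03/(59.10 + 3.03) = 1.366 V.
Zeroing V_CC shorts the top of R1 to ground, so R_th = R1 ‖ R2 = 2.882 kΩ.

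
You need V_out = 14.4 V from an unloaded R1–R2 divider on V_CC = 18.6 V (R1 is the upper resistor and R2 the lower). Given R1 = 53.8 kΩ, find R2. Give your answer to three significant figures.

R2 ≈ 184 kΩ

V_out/V_CC = R2/(R1+R2) = 0.7742.
So R2 = R1 · V_out/(V_CC − V_out) = 53.8 × 14.4/(18.6 − 14.4) = 53.8 × 3.429 = 184.5 kΩ.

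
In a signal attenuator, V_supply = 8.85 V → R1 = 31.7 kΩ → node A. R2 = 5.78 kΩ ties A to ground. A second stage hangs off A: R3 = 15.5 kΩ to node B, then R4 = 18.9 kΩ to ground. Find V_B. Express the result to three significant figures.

The second stage (R3 + R4 = 34.40 kΩ) loads node A in parallel with R2.
R2 ‖ (R3+R4) = 4.949 kΩ.
First divider: V_A = V_supply · 4.949/(31.7 + 4.949) = 1.195 V.
Stage 2 is unloaded, so V_B = V_A · R4/(R3+R4) = 1.195 × 18.9/34.40 = 0.6565 V.

V_B ≈ 0.657 V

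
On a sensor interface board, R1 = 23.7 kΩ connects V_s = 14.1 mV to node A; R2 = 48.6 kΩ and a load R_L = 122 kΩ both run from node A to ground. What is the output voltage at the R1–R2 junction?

First combine the lower leg with the load: R2 ‖ R_L = 34.75 kΩ.
Then V_out = V_s · R2'/(R1 + R2') = 14.1 × 34.75/58.45 = 8.383 mV.
(Unloaded it would be 9.48 mV; the load pulls it down.)

V_out ≈ 8.38 mV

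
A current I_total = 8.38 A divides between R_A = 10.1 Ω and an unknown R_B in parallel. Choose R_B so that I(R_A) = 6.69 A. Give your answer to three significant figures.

The fraction through R_A equals R_B/(R_A+R_B).
6.69/8.38 = R_B/(R_A + R_B) → R_B = R_A · (0.7983)/(1 − 0.7983) = 10.1 × 3.959 = 39.98 Ω.

R_B ≈ 40.0 Ω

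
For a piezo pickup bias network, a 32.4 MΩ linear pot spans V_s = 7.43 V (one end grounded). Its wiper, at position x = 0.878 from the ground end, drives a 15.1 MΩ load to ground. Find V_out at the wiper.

V_out ≈ 5.30 V

Split the track: R_lower = x·R_p = 28.45 MΩ, R_upper = (1−x)·R_p = 3.953 MΩ.
Lower segment in parallel with the load: 28.45 ‖ 15.1 = 9.864 MΩ.
Loaded-divider output: V_out = 7.43 × 0.7139 = 5.304 V.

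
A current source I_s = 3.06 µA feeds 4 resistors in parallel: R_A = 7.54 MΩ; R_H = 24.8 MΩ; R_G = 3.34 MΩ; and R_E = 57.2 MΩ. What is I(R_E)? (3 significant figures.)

Conductances: ΣG = 1/7.54 + 1/24.8 + 1/3.34 + 1/57.2 = 0.4898 (1/MΩ).
Current divider: I(R_E) = I_s · G_k/ΣG = 3.06 × (0.01748/0.4898) = 3.06 × 0.03569 = 0.1092 µA.

I ≈ 0.109 µA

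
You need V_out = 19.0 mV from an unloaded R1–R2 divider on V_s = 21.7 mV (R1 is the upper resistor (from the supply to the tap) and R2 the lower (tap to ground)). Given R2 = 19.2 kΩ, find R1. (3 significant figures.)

R1 ≈ 2.73 kΩ

V_out/V_s = R2/(R1+R2) = 0.8756.
Rearranging, R1 = R2·(1−k)/k = 19.2 × 0.1421 = 2.728 kΩ.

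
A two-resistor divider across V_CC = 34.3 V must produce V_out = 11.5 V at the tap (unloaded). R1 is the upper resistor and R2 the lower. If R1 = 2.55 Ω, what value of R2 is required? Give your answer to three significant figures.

R2 ≈ 1.29 Ω

Required fraction k = V_out/V_CC = 0.3353.
Rearranging, R2 = R1·k/(1−k) = 2.55 × 0.5044 = 1.286 Ω.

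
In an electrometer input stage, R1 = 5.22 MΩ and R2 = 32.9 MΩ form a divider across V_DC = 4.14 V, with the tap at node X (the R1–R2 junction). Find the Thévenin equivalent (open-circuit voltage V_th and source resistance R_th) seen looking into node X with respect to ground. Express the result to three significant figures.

V_th ≈ 3.57 V, R_th ≈ 4.51 MΩ

V_th is the unloaded tap voltage: V_DC · R2/(R1+R2) = 4.14 × 0.8631 = 3.573 V.
Zeroing V_DC shorts the top of R1 to ground, so R_th = R1 ‖ R2 = 4.505 MΩ.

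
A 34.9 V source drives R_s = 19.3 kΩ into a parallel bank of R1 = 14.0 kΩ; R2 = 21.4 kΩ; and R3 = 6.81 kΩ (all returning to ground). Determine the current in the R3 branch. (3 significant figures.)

Equivalent of the parallel group: R_p = 3.774 kΩ.
V_A by voltage divider: V_A = 34.9 × 3.774/(19.3 + 3.774) = 5.708 V.
Branch current I = V_A/R3 = 5.708/6.81 = 0.8381 mA.

I ≈ 0.838 mA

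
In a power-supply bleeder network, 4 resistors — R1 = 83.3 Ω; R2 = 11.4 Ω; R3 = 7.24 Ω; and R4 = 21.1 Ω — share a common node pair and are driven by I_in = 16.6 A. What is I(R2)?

Total conductance ΣG = 1/83.3 + 1/11.4 + 1/7.24 + 1/21.1 = 0.2852 (units of 1/Ω).
R2 takes the fraction G_k/ΣG = 0.08772/0.2852 = 0.3075, so I = 16.6 × 0.3075 = 5.105 A.

I ≈ 5.10 A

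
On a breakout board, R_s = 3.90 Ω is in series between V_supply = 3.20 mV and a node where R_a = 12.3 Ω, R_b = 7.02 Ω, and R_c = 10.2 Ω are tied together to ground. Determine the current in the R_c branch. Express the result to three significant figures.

I ≈ 0.139 mA

Equivalent of the parallel group: R_p = 3.108 Ω.
Node voltage V_A = V_supply · R_p/(R_s + R_p) = 3.20 × 0.4435 = 1.419 mV.
I(R_c) = V_A / R_c = 1.419/10.2 = 0.1391 mA.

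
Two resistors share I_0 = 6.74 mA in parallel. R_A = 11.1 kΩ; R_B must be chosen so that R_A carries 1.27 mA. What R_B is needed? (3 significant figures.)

R_B ≈ 2.58 kΩ

Two-branch current divider: I_A = I_0 · R_B/(R_A + R_B).
1.27/6.74 = R_B/(R_A + R_B) → R_B = R_A · (0.1884)/(1 − 0.1884) = 11.1 × 0.2322 = 2.577 kΩ.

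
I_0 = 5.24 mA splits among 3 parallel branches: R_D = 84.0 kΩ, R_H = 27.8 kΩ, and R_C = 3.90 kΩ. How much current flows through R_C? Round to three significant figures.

I ≈ 4.42 mA

Total conductance ΣG = 1/84.0 + 1/27.8 + 1/3.90 = 0.3043 (units of 1/kΩ).
R_C takes the fraction G_k/ΣG = 0.2564/0.3043 = 0.8427, so I = 5.24 × 0.8427 = 4.416 mA.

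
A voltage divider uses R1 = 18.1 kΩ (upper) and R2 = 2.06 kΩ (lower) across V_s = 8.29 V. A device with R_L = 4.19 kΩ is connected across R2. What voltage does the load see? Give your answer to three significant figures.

V_out ≈ 0.588 V

First combine the lower leg with the load: R2 ‖ R_L = 1.381 kΩ.
Now apply the divider: V_out = 8.29 × 0.07089 = 0.5877 V.
(Unloaded it would be 0.847 V; the load pulls it down.)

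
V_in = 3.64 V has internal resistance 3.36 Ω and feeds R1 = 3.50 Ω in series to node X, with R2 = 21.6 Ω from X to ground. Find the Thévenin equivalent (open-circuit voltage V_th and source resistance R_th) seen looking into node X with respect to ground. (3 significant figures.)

R1' = 3.36 + 3.50 = 6.860 Ω (source resistance + R1).
Open-circuit (no load on X): V_th = V_in · R2/(R1' + R2) = 3.64 × 21.6/(6.860 + 21.6) = 2.763 V.
Looking into X with the source shorted: R_th = R1'·R2/(R1'+R2) = 6.860 × 21.6/28.46 = 5.206 Ω.

V_th ≈ 2.76 V, R_th ≈ 5.21 Ω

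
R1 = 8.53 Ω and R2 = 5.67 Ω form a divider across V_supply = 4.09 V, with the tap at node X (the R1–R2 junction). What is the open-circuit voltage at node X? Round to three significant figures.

V_th ≈ 1.63 V

With X open, the divider is unloaded: V_th = 4.09 × 5.67/14.20 = 1.633 V.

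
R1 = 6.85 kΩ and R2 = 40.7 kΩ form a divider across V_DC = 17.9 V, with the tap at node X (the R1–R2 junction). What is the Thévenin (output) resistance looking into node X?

R_th ≈ 5.86 kΩ

Zeroing V_DC shorts the top of R1 to ground, so R_th = R1 ‖ R2 = 5.863 kΩ.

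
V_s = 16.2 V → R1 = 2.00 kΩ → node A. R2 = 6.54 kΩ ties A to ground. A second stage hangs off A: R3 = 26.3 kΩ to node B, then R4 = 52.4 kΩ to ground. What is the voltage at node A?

Node A sees R2 in parallel with the series input of stage 2, R3 + R4 = 78.70 kΩ.
Effective lower resistance at A: R2 ‖ 78.70 = 6.038 kΩ.
So V_A = 16.2 × 0.7512 = 12.17 V.

V_A ≈ 12.2 V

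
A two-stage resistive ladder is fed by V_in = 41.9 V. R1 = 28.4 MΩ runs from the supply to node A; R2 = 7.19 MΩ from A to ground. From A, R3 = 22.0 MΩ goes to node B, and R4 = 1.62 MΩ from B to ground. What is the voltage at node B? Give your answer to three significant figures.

V_B ≈ 0.467 V

Node A sees R2 in parallel with the series input of stage 2, R3 + R4 = 23.62 MΩ.
R2 ‖ (R3+R4) = 5.512 MΩ.
So V_A = 41.9 × 0.1625 = 6.810 V.
Stage 2 is unloaded, so V_B = V_A · R4/(R3+R4) = 6.810 × 1.62/23.62 = 0.4671 V.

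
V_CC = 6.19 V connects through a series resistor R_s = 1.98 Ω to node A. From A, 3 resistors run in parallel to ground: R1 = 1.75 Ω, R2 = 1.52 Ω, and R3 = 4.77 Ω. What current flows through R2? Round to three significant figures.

Combine the parallel branches: R_p = (1/1.75 + 1/1.52 + 1/4.77)⁻¹ = 0.6949 Ω.
V_A = 6.19 × 0.6949/2.675 = 1.608 V.
Branch current I = V_A/R2 = 1.608/1.52 = 1.058 A.

I ≈ 1.06 A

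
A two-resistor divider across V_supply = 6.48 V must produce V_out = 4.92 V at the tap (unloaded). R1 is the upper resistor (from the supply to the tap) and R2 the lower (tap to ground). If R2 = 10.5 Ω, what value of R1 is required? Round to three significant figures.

R1 ≈ 3.33 Ω

V_out/V_supply = R2/(R1+R2) = 0.7593.
Rearranging, R1 = R2·(1−k)/k = 10.5 × 0.3171 = 3.329 Ω.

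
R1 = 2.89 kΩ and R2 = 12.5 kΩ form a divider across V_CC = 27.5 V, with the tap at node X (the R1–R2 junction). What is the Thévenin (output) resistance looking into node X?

R_th ≈ 2.35 kΩ

Zeroing V_CC shorts the top of R1 to ground, so R_th = R1 ‖ R2 = 2.347 kΩ.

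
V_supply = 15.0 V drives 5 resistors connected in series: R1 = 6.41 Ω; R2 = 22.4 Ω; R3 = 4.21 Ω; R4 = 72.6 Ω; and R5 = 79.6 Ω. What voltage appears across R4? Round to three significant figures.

Series total: ΣR = 6.41 + 22.4 + 4.21 + 72.6 + 79.6 = 185.2 Ω.
By the voltage-divider rule, V = 15.0 × 72.60/185.2 = 5.879 V.

V ≈ 5.88 V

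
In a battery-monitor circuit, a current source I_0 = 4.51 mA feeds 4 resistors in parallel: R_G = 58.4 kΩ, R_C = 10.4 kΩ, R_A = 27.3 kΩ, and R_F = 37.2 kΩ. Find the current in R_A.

ΣG = 1/58.4 + 1/10.4 + 1/27.3 + 1/37.2 = 0.1768.
R_A takes the fraction G_k/ΣG = 0.03663/0.1768 = 0.2072, so I = 4.51 × 0.2072 = 0.9345 mA.

I ≈ 0.934 mA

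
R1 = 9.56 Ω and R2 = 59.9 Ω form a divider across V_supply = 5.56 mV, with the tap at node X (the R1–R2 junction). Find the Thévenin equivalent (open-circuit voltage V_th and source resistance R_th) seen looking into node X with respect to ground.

Open-circuit (no load on X): V_th = V_supply · R2/(R1 + R2) = 5.56 × 59.9/(9.560 + 59.9) = 4.795 mV.
Zeroing V_supply shorts the top of R1 to ground, so R_th = R1 ‖ R2 = 8.244 Ω.

V_th ≈ 4.79 mV, R_th ≈ 8.24 Ω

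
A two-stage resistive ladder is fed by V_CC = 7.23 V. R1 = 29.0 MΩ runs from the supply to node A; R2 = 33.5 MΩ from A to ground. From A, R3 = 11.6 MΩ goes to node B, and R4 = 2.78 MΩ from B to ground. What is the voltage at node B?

Node A sees R2 in parallel with the series input of stage 2, R3 + R4 = 14.38 MΩ.
Effective lower resistance at A: R2 ‖ 14.38 = 10.06 MΩ.
V_A = 7.23 × 10.06/(29.0 + 10.06) = 1.862 V.
Then the unloaded second divider: V_B = V_A × R4/(R3+R4) = 1.862 × 0.1933 = 0.3600 V.

V_B ≈ 0.360 V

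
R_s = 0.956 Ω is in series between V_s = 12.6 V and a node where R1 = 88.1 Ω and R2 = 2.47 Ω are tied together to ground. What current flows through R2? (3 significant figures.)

Equivalent of the parallel group: R_p = 2.403 Ω.
Node voltage V_A = V_s · R_p/(R_s + R_p) = 12.6 × 0.7154 = 9.014 V.
Branch current I = V_A/R2 = 9.014/2.47 = 3.649 A.

I ≈ 3.65 A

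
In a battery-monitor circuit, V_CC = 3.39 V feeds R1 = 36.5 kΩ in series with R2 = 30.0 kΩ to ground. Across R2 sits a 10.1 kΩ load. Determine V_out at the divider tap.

V_out ≈ 0.581 V

The load sits in parallel with R2, giving an effective lower resistance R2' = R2·R_L/(R2+R_L) = 7.556 kΩ.
Then V_out = V_CC · R2'/(R1 + R2') = 3.39 × 7.556/44.06 = 0.5814 V.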